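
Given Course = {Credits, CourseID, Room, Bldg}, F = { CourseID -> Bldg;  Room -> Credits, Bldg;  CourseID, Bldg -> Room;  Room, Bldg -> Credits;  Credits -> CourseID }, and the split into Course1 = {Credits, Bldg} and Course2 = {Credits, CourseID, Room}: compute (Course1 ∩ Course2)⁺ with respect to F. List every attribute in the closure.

Course1 ∩ Course2 = {Credits}.
Credits → CourseID applies, adding CourseID
CourseID → Bldg applies, adding Bldg
CourseID, Bldg → Room applies, adding Room
Closure: {Credits, CourseID, Room, Bldg}.

Credits, CourseID, Room, Bldg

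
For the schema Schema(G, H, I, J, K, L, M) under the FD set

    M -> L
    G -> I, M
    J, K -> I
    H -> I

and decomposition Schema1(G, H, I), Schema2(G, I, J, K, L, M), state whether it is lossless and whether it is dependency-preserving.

Lossless test: (G, I)⁺ = {G, I, L, M}, which is a superkey of neither fragment — lossy.
Dependency preservation: every FD's attributes lie within a single fragment, so each can be enforced locally — preserved.

lossy but dependency-preserving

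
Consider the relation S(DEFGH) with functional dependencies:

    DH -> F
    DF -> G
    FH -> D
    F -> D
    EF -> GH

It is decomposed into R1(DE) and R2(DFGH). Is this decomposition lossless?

No

Common attributes: R1 ∩ R2 = {D}.
No dependency enlarges {D}, so (D)⁺ = {D}.
The closure contains neither all of R1 = {DE} nor all of R2 = {DFGH}, so the common attributes are not a superkey of either fragment. The join is lossy.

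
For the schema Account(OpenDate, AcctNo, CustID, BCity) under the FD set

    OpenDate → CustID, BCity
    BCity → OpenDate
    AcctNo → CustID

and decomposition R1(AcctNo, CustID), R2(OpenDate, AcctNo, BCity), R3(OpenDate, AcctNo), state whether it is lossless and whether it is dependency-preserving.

Lossless test (chase): Rows 2 and 3 agree on OpenDate; apply OpenDate→CustID, BCity and equate their CustID, BCity entries. Rows 1 and 2 agree on AcctNo; apply AcctNo→CustID and equate their CustID entries. Row 2 is now all distinguished symbols — the join is lossless.
Dependency preservation: the restricted closure of {OpenDate} across the fragments never reaches {CustID, BCity}, so OpenDate → CustID, BCity cannot be enforced without a join — not preserved.

lossless but not dependency-preserving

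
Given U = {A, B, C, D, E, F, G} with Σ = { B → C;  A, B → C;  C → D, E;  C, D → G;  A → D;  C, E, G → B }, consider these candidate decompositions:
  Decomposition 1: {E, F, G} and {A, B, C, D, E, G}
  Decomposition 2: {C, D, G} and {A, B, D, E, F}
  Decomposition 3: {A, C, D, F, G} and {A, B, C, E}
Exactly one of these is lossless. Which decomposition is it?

Decomposition 1: common = {E, G}, closure = {E, G} → lossy.
Decomposition 2: common = {D}, closure = {D} → lossy.
Decomposition 3: common = {A, C}, closure = {A, B, C, D, E, G} → lossless.

Decomposition 3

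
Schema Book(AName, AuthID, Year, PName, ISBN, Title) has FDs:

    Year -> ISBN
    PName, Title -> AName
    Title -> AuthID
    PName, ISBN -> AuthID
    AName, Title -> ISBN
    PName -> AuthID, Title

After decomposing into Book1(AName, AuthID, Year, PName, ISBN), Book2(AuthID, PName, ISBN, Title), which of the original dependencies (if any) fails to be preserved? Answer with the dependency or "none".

AName, Title -> ISBN

Check AName, Title → ISBN: no single fragment contains all of {AName, ISBN, Title}, and the restricted closure of {AName, Title} across the fragments never reaches {ISBN}.
Year → ISBN is preserved.
PName, Title → AName is preserved.
Title → AuthID is preserved.
PName, ISBN → AuthID is preserved.
PName → AuthID, Title is preserved.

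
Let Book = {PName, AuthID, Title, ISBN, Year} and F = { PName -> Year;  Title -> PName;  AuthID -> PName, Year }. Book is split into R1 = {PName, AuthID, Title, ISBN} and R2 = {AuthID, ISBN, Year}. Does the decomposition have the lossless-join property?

Yes

Common attributes: R1 ∩ R2 = {AuthID, ISBN}.
Closure of {AuthID, ISBN}: AuthID → PName, Year applies, adding PName, Year. So (AuthID, ISBN)⁺ = {PName, AuthID, ISBN, Year}.
This closure contains every attribute of R2, so R1 ∩ R2 → R2. The join is lossless.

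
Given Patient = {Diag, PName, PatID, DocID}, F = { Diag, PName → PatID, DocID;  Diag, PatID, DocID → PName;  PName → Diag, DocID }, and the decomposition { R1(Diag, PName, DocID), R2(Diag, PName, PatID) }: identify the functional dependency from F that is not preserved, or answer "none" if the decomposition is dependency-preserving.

Check Diag, PatID, DocID → PName: no single fragment contains all of {Diag, PName, PatID, DocID}, and the restricted closure of {Diag, PatID, DocID} across the fragments never reaches {PName}.
Diag, PName → PatID, DocID is preserved.
PName → Diag, DocID is preserved.

Diag, PatID, DocID → PName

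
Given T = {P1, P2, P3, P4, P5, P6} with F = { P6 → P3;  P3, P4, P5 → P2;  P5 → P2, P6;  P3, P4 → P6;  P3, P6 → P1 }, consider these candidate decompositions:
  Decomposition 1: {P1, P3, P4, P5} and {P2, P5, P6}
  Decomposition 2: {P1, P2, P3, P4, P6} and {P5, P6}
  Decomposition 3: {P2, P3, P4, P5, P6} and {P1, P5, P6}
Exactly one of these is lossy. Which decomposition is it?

Decomposition 2

Decomposition 1: common = {P5}, closure = {P1, P2, P3, P5, P6} → lossless.
Decomposition 2: common = {P6}, closure = {P1, P3, P6} → lossy.
Decomposition 3: common = {P5, P6}, closure = {P1, P2, P3, P5, P6} → lossless.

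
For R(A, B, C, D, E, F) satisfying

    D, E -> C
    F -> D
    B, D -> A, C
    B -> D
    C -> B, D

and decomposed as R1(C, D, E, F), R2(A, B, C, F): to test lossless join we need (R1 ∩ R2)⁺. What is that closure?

R1 ∩ R2 = {C, F}.
F → D applies, adding D
C → B, D applies, adding B
B, D → A, C applies, adding A
Closure: {A, B, C, D, F}.

A, B, C, D, F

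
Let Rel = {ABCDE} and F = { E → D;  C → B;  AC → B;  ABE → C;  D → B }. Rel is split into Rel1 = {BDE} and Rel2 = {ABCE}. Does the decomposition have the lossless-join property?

Yes

Common attributes: Rel1 ∩ Rel2 = {BE}.
Closure of {BE}: E → D applies, adding D. So (BE)⁺ = {BDE}.
This closure contains every attribute of Rel1, so Rel1 ∩ Rel2 → Rel1. The join is lossless.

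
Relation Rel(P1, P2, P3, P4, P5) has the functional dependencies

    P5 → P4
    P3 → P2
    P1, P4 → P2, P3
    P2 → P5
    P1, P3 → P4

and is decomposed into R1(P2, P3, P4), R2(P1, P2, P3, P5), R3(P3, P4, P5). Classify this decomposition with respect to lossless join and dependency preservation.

lossless but not dependency-preserving

Lossless test (chase): Rows 2 and 3 agree on P5; apply P5→P4 and equate their P4 entries. Rows 1 and 3 agree on P3; apply P3→P2 and equate their P2 entries. Rows 1 and 2 agree on P2; apply P2→P5 and equate their P5 entries. Row 2 is now all distinguished symbols — the join is lossless.
Dependency preservation: the restricted closure of {P1, P4} across the fragments never reaches {P2, P3}, so P1, P4 → P2, P3 cannot be enforced without a join — not preserved.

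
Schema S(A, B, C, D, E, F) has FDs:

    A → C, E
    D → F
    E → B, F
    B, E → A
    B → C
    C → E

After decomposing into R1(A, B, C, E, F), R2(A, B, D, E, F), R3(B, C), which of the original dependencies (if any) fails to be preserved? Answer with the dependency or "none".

A → C, E lies within R1.
D → F lies within R2.
E → B, F lies within R1.
B, E → A lies within R1.
B → C lies within R1.
C → E lies within R1.
Every dependency is enforceable on the fragments, so the decomposition is dependency-preserving.

none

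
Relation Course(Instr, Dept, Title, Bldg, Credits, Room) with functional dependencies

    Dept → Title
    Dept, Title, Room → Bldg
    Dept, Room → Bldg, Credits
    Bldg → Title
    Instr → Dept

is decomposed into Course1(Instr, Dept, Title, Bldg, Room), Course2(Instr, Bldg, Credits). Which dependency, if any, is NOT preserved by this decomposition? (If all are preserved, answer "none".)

Check Dept, Room → Bldg, Credits: no single fragment contains all of {Dept, Bldg, Credits, Room}, and the restricted closure of {Dept, Room} across the fragments never reaches {Bldg, Credits}.
Dept → Title is preserved.
Dept, Title, Room → Bldg is preserved.
Bldg → Title is preserved.
Instr → Dept is preserved.

Dept, Room → Bldg, Credits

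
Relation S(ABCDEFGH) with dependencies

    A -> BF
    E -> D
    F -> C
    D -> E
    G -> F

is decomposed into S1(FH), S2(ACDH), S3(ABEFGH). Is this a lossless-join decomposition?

No

Chase test. Columns are ABCDEFGH; row i has aⱼ where attribute j ∈ Si, else bᵢⱼ.
Initial tableau (one row per fragment):
  row 1: b11 b12 b13 b14 b15 a6 b17 a8
  row 2: a1 b22 a3 a4 b25 b26 b27 a8
  row 3: a1 a2 b33 b34 a5 a6 a7 a8
Rows 2 and 3 agree on A; apply A→BF and equate their BF entries.
Rows 1 and 2 agree on F; apply F→C and equate their C entries.
Rows 1 and 3 agree on F; apply F→C and equate their C entries.
No row becomes fully distinguished — the join is lossy.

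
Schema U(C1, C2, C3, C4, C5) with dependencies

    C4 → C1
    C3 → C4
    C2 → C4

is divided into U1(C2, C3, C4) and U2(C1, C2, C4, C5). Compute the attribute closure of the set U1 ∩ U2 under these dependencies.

U1 ∩ U2 = {C2, C4}.
C4 → C1 applies, adding C1
Closure: {C1, C2, C4}.

C1, C2, C4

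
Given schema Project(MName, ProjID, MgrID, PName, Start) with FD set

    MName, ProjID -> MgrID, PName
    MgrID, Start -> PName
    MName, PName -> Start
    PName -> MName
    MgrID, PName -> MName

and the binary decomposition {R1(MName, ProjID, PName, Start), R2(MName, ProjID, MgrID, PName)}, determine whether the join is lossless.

Yes

Common attributes: R1 ∩ R2 = {MName, ProjID, PName}.
Closure of {MName, ProjID, PName}: MName, ProjID → MgrID, PName applies, adding MgrID; MName, PName → Start applies, adding Start. So (MName, ProjID, PName)⁺ = {MName, ProjID, MgrID, PName, Start}.
This closure contains every attribute of R1, so R1 ∩ R2 → R1. The join is lossless.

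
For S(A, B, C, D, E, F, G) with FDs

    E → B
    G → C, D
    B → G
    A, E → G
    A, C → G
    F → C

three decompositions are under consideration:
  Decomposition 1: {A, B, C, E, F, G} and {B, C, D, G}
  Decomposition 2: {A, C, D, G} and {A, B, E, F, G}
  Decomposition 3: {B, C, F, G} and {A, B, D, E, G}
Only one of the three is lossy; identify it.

Decomposition 3

Decomposition 1: common = {B, C, G}, closure = {B, C, D, G} → lossless.
Decomposition 2: common = {A, G}, closure = {A, C, D, G} → lossless.
Decomposition 3: common = {B, G}, closure = {B, C, D, G} → lossy.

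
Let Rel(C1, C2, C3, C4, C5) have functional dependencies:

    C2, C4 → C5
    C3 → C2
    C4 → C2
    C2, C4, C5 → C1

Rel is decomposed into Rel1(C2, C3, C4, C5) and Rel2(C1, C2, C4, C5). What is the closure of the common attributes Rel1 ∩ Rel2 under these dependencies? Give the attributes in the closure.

Rel1 ∩ Rel2 = {C2, C4, C5}.
C2, C4, C5 → C1 applies, adding C1
Closure: {C1, C2, C4, C5}.

C1, C2, C4, C5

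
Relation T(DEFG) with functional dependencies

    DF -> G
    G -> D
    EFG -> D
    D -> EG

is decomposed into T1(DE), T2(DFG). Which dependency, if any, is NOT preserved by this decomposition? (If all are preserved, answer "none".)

DF → G lies within T2.
G → D lies within T2.
EFG → D: restricted closure across fragments reaches D.
D → EG: restricted closure across fragments reaches EG.
Every dependency is enforceable on the fragments, so the decomposition is dependency-preserving.

none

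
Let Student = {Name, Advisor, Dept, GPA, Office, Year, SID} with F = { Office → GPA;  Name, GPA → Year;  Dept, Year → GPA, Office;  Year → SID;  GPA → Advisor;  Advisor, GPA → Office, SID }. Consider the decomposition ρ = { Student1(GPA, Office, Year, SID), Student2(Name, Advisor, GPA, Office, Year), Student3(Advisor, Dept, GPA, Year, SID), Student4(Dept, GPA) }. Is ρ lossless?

No

Chase test. Columns are Name, Advisor, Dept, GPA, Office, Year, SID; row i has aⱼ where attribute j ∈ Studenti, else bᵢⱼ.
Initial tableau (one row per fragment):
  row 1: b11 b12 b13 a4 a5 a6 a7
  row 2: a1 a2 b23 a4 a5 a6 b27
  row 3: b31 a2 a3 a4 b35 a6 a7
  row 4: b41 b42 a3 a4 b45 b46 b47
Rows 1 and 2 agree on Year; apply Year→SID and equate their SID entries.
Rows 1 and 2 agree on GPA; apply GPA→Advisor and equate their Advisor entries.
Rows 1 and 4 agree on GPA; apply GPA→Advisor and equate their Advisor entries.
Rows 1 and 3 agree on Advisor, GPA; apply Advisor, GPA→Office, SID and equate their Office, SID entries.
Rows 1 and 4 agree on Advisor, GPA; apply Advisor, GPA→Office, SID and equate their Office, SID entries.
No row becomes fully distinguished — the join is lossy.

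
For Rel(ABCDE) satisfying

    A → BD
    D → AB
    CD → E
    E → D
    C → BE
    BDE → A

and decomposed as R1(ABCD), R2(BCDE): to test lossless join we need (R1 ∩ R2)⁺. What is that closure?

R1 ∩ R2 = {BCD}.
D → AB applies, adding A
CD → E applies, adding E
Closure: {ABCDE}.

ABCDE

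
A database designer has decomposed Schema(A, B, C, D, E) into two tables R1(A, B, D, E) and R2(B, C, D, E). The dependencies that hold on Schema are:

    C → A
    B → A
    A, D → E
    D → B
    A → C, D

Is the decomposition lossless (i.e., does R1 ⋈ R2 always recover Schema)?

Common attributes: R1 ∩ R2 = {B, D, E}.
Closure of {B, D, E}: B → A applies, adding A; A → C, D applies, adding C. So (B, D, E)⁺ = {A, B, C, D, E}.
This closure contains every attribute of R1, so R1 ∩ R2 → R1. The join is lossless.

Yes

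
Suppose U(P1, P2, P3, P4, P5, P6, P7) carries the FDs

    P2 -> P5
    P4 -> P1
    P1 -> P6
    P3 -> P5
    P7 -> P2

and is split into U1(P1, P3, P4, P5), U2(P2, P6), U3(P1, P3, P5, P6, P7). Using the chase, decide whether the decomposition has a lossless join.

Chase test. Columns are P1, P2, P3, P4, P5, P6, P7; row i has aⱼ where attribute j ∈ Ui, else bᵢⱼ.
Initial tableau (one row per fragment):
  row 1: a1 b12 a3 a4 a5 b16 b17
  row 2: b21 a2 b23 b24 b25 a6 b27
  row 3: a1 b32 a3 b34 a5 a6 a7
Rows 1 and 3 agree on P1; apply P1→P6 and equate their P6 entries.
No row becomes fully distinguished — the join is lossy.

No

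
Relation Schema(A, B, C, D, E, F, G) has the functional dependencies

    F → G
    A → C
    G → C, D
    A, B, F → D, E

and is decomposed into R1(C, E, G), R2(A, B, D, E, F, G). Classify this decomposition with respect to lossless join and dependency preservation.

lossless but not dependency-preserving

Lossless test: (E, G)⁺ = {C, D, E, G}, which contains all of one fragment — lossless.
Dependency preservation: the restricted closure of {A} across the fragments never reaches {C}, so A → C cannot be enforced without a join — not preserved.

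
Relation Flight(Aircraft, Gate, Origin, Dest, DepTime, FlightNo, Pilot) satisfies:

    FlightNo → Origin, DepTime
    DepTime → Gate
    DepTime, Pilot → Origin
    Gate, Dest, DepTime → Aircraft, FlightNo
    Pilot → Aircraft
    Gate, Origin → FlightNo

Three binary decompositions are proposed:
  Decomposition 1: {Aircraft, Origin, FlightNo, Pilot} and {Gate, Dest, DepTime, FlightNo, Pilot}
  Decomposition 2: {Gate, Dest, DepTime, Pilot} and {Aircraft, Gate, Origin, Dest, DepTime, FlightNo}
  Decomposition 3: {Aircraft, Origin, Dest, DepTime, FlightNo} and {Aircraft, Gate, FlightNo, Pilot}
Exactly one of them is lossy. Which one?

Decomposition 3

Decomposition 1: common = {FlightNo, Pilot}, closure = {Aircraft, Gate, Origin, DepTime, FlightNo, Pilot} → lossless.
Decomposition 2: common = {Gate, Dest, DepTime}, closure = {Aircraft, Gate, Origin, Dest, DepTime, FlightNo} → lossless.
Decomposition 3: common = {Aircraft, FlightNo}, closure = {Aircraft, Gate, Origin, DepTime, FlightNo} → lossy.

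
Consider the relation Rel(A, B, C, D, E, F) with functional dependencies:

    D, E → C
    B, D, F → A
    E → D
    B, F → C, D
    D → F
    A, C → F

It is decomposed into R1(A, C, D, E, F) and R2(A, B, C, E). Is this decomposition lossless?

Common attributes: R1 ∩ R2 = {A, C, E}.
Closure of {A, C, E}: E → D applies, adding D; D → F applies, adding F. So (A, C, E)⁺ = {A, C, D, E, F}.
This closure contains every attribute of R1, so R1 ∩ R2 → R1. The join is lossless.

Yes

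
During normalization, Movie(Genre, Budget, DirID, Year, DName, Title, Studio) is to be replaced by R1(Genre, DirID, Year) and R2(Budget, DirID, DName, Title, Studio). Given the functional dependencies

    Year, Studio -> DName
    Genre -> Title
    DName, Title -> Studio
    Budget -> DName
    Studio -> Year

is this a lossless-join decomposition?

Common attributes: R1 ∩ R2 = {DirID}.
No dependency enlarges {DirID}, so (DirID)⁺ = {DirID}.
The closure contains neither all of R1 = {Genre, DirID, Year} nor all of R2 = {Budget, DirID, DName, Title, Studio}, so the common attributes are not a superkey of either fragment. The join is lossy.

No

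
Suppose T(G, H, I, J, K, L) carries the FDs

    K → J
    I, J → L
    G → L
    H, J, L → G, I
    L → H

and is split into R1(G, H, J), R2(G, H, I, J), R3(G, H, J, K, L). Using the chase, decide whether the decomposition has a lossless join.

Yes

Chase test. Columns are G, H, I, J, K, L; row i has aⱼ where attribute j ∈ Ri, else bᵢⱼ.
Initial tableau (one row per fragment):
  row 1: a1 a2 b13 a4 b15 b16
  row 2: a1 a2 a3 a4 b25 b26
  row 3: a1 a2 b33 a4 a5 a6
Rows 1 and 2 agree on G; apply G→L and equate their L entries.
Rows 1 and 3 agree on G; apply G→L and equate their L entries.
Rows 1 and 2 agree on H, J, L; apply H, J, L→G, I and equate their G, I entries.
Rows 1 and 3 agree on H, J, L; apply H, J, L→G, I and equate their G, I entries.
Row 3 is now all distinguished symbols — the join is lossless.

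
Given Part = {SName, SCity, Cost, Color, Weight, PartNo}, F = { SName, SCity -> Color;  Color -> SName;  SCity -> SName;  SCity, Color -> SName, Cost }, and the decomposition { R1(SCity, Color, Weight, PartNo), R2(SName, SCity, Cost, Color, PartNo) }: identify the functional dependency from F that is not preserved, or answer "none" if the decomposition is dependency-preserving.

none

SName, SCity → Color lies within R2.
Color → SName lies within R2.
SCity → SName lies within R2.
SCity, Color → SName, Cost lies within R2.
Every dependency is enforceable on the fragments, so the decomposition is dependency-preserving.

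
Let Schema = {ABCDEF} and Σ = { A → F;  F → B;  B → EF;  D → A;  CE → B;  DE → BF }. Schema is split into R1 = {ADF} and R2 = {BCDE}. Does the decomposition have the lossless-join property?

Common attributes: R1 ∩ R2 = {D}.
Closure of {D}: D → A applies, adding A; A → F applies, adding F; F → B applies, adding B; B → EF applies, adding E. So (D)⁺ = {ABDEF}.
This closure contains every attribute of R1, so R1 ∩ R2 → R1. The join is lossless.

Yes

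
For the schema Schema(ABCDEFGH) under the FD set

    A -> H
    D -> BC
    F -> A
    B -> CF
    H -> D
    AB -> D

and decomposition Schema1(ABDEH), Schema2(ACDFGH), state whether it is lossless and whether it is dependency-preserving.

Lossless test: (ADH)⁺ = {ABCDFH}, which is a superkey of neither fragment — lossy.
Dependency preservation: D → BC; B → CF are not contained in any single fragment, but the restricted closure of each left-hand side across the fragments still reaches the right-hand side; the remaining FDs each lie inside some fragment. All dependencies are preserved.

lossy but dependency-preserving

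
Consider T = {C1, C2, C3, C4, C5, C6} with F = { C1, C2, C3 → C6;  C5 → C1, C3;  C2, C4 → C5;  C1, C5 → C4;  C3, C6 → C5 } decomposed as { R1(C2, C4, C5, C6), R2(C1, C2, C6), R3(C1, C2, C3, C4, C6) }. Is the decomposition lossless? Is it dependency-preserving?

lossless but not dependency-preserving

Lossless test (chase): Rows 1 and 3 agree on C2, C4; apply C2, C4→C5 and equate their C5 entries. Rows 1 and 3 agree on C5; apply C5→C1, C3 and equate their C1, C3 entries. Row 1 is now all distinguished symbols — the join is lossless.
Dependency preservation: the restricted closure of {C5} across the fragments never reaches {C1, C3}, so C5 → C1, C3 cannot be enforced without a join — not preserved.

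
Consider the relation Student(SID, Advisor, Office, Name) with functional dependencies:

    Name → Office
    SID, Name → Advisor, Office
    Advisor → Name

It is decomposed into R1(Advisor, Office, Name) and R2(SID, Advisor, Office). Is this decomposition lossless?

Yes

Common attributes: R1 ∩ R2 = {Advisor, Office}.
Closure of {Advisor, Office}: Advisor → Name applies, adding Name. So (Advisor, Office)⁺ = {Advisor, Office, Name}.
This closure contains every attribute of R1, so R1 ∩ R2 → R1. The join is lossless.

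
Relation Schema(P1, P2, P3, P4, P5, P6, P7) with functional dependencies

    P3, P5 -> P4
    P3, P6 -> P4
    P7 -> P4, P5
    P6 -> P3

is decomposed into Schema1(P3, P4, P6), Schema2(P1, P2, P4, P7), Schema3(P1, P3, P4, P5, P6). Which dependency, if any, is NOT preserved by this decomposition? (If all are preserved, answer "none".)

P7 -> P4, P5

Check P7 → P4, P5: no single fragment contains all of {P4, P5, P7}, and the restricted closure of {P7} across the fragments never reaches {P4, P5}.
P3, P5 → P4 is preserved.
P3, P6 → P4 is preserved.
P6 → P3 is preserved.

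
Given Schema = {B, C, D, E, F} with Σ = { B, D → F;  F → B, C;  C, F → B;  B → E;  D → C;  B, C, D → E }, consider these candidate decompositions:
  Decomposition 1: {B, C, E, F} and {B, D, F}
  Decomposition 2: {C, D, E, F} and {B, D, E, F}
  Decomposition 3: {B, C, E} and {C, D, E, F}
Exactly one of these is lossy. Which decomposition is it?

Decomposition 1: common = {B, F}, closure = {B, C, E, F} → lossless.
Decomposition 2: common = {D, E, F}, closure = {B, C, D, E, F} → lossless.
Decomposition 3: common = {C, E}, closure = {C, E} → lossy.

Decomposition 3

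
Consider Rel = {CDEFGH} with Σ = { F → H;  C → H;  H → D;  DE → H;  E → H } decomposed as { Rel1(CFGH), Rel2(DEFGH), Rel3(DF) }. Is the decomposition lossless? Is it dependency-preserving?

lossy but dependency-preserving

Lossless test (chase): Rows 1 and 3 agree on F; apply F→H and equate their H entries. Rows 1 and 2 agree on H; apply H→D and equate their D entries. No row becomes fully distinguished — the join is lossy.
Dependency preservation: every FD's attributes lie within a single fragment, so each can be enforced locally — preserved.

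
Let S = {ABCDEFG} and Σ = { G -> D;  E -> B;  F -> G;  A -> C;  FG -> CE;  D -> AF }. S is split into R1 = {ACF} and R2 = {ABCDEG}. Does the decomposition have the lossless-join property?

No

Common attributes: R1 ∩ R2 = {AC}.
No dependency enlarges {AC}, so (AC)⁺ = {AC}.
The closure contains neither all of R1 = {ACF} nor all of R2 = {ABCDEG}, so the common attributes are not a superkey of either fragment. The join is lossy.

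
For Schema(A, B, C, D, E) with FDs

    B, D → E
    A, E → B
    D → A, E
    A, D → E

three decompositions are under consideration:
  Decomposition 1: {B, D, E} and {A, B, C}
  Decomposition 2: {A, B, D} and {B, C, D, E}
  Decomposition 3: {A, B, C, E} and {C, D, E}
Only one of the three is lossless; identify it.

Decomposition 2

Decomposition 1: common = {B}, closure = {B} → lossy.
Decomposition 2: common = {B, D}, closure = {A, B, D, E} → lossless.
Decomposition 3: common = {C, E}, closure = {C, E} → lossy.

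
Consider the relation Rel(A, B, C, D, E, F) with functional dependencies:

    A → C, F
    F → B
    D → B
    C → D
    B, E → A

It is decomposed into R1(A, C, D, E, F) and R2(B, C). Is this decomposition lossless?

Yes

Common attributes: R1 ∩ R2 = {C}.
Closure of {C}: C → D applies, adding D; D → B applies, adding B. So (C)⁺ = {B, C, D}.
This closure contains every attribute of R2, so R1 ∩ R2 → R2. The join is lossless.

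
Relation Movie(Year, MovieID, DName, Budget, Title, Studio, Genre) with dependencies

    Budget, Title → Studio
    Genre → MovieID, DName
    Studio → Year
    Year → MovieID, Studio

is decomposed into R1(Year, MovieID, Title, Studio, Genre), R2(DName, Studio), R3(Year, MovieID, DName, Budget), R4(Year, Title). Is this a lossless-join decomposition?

No

Chase test. Columns are Year, MovieID, DName, Budget, Title, Studio, Genre; row i has aⱼ where attribute j ∈ Ri, else bᵢⱼ.
Initial tableau (one row per fragment):
  row 1: a1 a2 b13 b14 a5 a6 a7
  row 2: b21 b22 a3 b24 b25 a6 b27
  row 3: a1 a2 a3 a4 b35 b36 b37
  row 4: a1 b42 b43 b44 a5 b46 b47
Rows 1 and 2 agree on Studio; apply Studio→Year and equate their Year entries.
Rows 1 and 2 agree on Year; apply Year→MovieID, Studio and equate their MovieID, Studio entries.
Rows 1 and 3 agree on Year; apply Year→MovieID, Studio and equate their MovieID, Studio entries.
Rows 1 and 4 agree on Year; apply Year→MovieID, Studio and equate their MovieID, Studio entries.
No row becomes fully distinguished — the join is lossy.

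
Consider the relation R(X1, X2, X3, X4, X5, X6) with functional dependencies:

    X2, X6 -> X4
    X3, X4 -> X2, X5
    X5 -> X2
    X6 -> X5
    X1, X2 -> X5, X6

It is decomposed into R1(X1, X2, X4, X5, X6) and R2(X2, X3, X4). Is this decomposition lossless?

No

Common attributes: R1 ∩ R2 = {X2, X4}.
No dependency enlarges {X2, X4}, so (X2, X4)⁺ = {X2, X4}.
The closure contains neither all of R1 = {X1, X2, X4, X5, X6} nor all of R2 = {X2, X3, X4}, so the common attributes are not a superkey of either fragment. The join is lossy.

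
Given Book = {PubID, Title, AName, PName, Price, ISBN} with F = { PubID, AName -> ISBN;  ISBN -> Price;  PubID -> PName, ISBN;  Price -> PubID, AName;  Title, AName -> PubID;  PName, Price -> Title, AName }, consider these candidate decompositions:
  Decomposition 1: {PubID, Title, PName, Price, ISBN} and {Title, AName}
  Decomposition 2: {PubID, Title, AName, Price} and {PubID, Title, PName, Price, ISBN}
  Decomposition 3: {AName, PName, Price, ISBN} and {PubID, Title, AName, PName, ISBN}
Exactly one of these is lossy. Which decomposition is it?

Decomposition 1: common = {Title}, closure = {Title} → lossy.
Decomposition 2: common = {PubID, Title, Price}, closure = {PubID, Title, AName, PName, Price, ISBN} → lossless.
Decomposition 3: common = {AName, PName, ISBN}, closure = {PubID, Title, AName, PName, Price, ISBN} → lossless.

Decomposition 1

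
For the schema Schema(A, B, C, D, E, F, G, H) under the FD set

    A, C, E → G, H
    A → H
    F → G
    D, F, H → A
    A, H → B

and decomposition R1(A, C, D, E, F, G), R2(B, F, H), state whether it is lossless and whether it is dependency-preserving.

Lossless test: (F)⁺ = {F, G}, which is a superkey of neither fragment — lossy.
Dependency preservation: the restricted closure of {A, C, E} across the fragments never reaches {G, H}, so A, C, E → G, H cannot be enforced without a join — not preserved.

lossy and not dependency-preserving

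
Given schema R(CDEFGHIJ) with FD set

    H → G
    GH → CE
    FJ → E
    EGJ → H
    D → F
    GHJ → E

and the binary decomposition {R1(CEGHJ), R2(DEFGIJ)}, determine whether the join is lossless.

Common attributes: R1 ∩ R2 = {EGJ}.
Closure of {EGJ}: EGJ → H applies, adding H; GH → CE applies, adding C. So (EGJ)⁺ = {CEGHJ}.
This closure contains every attribute of R1, so R1 ∩ R2 → R1. The join is lossless.

Yes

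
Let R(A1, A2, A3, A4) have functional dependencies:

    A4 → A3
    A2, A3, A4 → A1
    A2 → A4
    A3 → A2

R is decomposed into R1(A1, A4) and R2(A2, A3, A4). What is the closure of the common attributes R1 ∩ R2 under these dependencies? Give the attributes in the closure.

R1 ∩ R2 = {A4}.
A4 → A3 applies, adding A3
A3 → A2 applies, adding A2
A2, A3, A4 → A1 applies, adding A1
Closure: {A1, A2, A3, A4}.

A1, A2, A3, A4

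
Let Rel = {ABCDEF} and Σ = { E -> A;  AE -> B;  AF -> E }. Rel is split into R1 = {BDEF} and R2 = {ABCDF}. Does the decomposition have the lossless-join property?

Common attributes: R1 ∩ R2 = {BDF}.
No dependency enlarges {BDF}, so (BDF)⁺ = {BDF}.
The closure contains neither all of R1 = {BDEF} nor all of R2 = {ABCDF}, so the common attributes are not a superkey of either fragment. The join is lossy.

No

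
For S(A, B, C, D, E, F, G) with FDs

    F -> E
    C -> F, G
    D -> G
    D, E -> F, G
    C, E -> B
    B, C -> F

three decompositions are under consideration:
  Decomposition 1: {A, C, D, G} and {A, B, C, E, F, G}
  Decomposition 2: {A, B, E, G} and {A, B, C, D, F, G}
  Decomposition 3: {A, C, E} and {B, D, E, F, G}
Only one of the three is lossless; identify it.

Decomposition 1

Decomposition 1: common = {A, C, G}, closure = {A, B, C, E, F, G} → lossless.
Decomposition 2: common = {A, B, G}, closure = {A, B, G} → lossy.
Decomposition 3: common = {E}, closure = {E} → lossy.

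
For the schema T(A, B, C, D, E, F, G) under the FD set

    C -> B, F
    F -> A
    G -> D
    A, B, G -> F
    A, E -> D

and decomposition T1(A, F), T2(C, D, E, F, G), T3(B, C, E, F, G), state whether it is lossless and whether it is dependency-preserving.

lossless but not dependency-preserving

Lossless test (chase): Rows 2 and 3 agree on C; apply C→B, F and equate their B, F entries. Rows 1 and 2 agree on F; apply F→A and equate their A entries. Rows 1 and 3 agree on F; apply F→A and equate their A entries. Rows 2 and 3 agree on G; apply G→D and equate their D entries. Row 2 is now all distinguished symbols — the join is lossless.
Dependency preservation: the restricted closure of {A, B, G} across the fragments never reaches {F}, so A, B, G → F cannot be enforced without a join — not preserved.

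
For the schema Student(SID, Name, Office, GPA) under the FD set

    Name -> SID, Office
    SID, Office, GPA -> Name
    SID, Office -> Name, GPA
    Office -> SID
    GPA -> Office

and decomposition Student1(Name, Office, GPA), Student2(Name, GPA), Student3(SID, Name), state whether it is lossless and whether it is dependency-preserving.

Lossless test (chase): Rows 1 and 2 agree on Name; apply Name→SID, Office and equate their SID, Office entries. Rows 1 and 3 agree on Name; apply Name→SID, Office and equate their SID, Office entries. Rows 1 and 3 agree on SID, Office; apply SID, Office→Name, GPA and equate their Name, GPA entries. Row 1 is now all distinguished symbols — the join is lossless.
Dependency preservation: Name → SID, Office; SID, Office, GPA → Name; SID, Office → Name, GPA; Office → SID are not contained in any single fragment, but the restricted closure of each left-hand side across the fragments still reaches the right-hand side; the remaining FDs each lie inside some fragment. All dependencies are preserved.

lossless and dependency-preserving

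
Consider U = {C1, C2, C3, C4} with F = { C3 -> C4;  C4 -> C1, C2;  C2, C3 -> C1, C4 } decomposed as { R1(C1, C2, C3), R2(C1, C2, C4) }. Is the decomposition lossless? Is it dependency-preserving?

lossy and not dependency-preserving

Lossless test: (C1, C2)⁺ = {C1, C2}, which is a superkey of neither fragment — lossy.
Dependency preservation: the restricted closure of {C3} across the fragments never reaches {C4}, so C3 → C4 cannot be enforced without a join — not preserved.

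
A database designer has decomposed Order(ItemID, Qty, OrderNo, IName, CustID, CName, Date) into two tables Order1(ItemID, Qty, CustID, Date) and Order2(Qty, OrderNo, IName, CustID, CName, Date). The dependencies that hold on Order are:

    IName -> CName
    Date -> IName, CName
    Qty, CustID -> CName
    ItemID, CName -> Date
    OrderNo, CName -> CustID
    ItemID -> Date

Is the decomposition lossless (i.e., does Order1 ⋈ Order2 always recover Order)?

No

Common attributes: Order1 ∩ Order2 = {Qty, CustID, Date}.
Closure of {Qty, CustID, Date}: Date → IName, CName applies, adding IName, CName. So (Qty, CustID, Date)⁺ = {Qty, IName, CustID, CName, Date}.
The closure contains neither all of Order1 = {ItemID, Qty, CustID, Date} nor all of Order2 = {Qty, OrderNo, IName, CustID, CName, Date}, so the common attributes are not a superkey of either fragment. The join is lossy.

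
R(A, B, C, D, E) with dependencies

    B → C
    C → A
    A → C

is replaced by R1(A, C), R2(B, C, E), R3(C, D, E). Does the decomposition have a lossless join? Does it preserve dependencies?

Lossless test (chase): Rows 1 and 2 agree on C; apply C→A and equate their A entries. Rows 1 and 3 agree on C; apply C→A and equate their A entries. No row becomes fully distinguished — the join is lossy.
Dependency preservation: every FD's attributes lie within a single fragment, so each can be enforced locally — preserved.

lossy but dependency-preserving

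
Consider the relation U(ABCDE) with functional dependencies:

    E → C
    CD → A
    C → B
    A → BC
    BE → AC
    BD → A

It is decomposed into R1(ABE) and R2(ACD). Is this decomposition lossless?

No

Common attributes: R1 ∩ R2 = {A}.
Closure of {A}: A → BC applies, adding BC. So (A)⁺ = {ABC}.
The closure contains neither all of R1 = {ABE} nor all of R2 = {ACD}, so the common attributes are not a superkey of either fragment. The join is lossy.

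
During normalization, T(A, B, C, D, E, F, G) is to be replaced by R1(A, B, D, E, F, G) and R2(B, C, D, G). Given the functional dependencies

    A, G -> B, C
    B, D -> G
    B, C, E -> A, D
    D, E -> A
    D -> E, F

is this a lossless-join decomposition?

Common attributes: R1 ∩ R2 = {B, D, G}.
Closure of {B, D, G}: D → E, F applies, adding E, F; D, E → A applies, adding A; A, G → B, C applies, adding C. So (B, D, G)⁺ = {A, B, C, D, E, F, G}.
This closure contains every attribute of R1, so R1 ∩ R2 → R1. The join is lossless.

Yes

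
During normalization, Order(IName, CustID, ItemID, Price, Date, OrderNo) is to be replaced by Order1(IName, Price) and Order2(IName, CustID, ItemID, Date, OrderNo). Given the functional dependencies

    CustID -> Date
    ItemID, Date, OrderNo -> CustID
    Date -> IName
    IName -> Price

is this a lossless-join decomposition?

Yes

Common attributes: Order1 ∩ Order2 = {IName}.
Closure of {IName}: IName → Price applies, adding Price. So (IName)⁺ = {IName, Price}.
This closure contains every attribute of Order1, so Order1 ∩ Order2 → Order1. The join is lossless.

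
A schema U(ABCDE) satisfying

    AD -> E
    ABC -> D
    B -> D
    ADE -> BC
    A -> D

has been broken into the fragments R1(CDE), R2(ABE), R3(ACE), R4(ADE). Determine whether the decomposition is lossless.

Chase test. Columns are ABCDE; row i has aⱼ where attribute j ∈ Ri, else bᵢⱼ.
Initial tableau (one row per fragment):
  row 1: b11 b12 a3 a4 a5
  row 2: a1 a2 b23 b24 a5
  row 3: a1 b32 a3 b34 a5
  row 4: a1 b42 b43 a4 a5
Rows 2 and 3 agree on A; apply A→D and equate their D entries.
Rows 2 and 4 agree on A; apply A→D and equate their D entries.
Rows 2 and 3 agree on ADE; apply ADE→BC and equate their BC entries.
Rows 2 and 4 agree on ADE; apply ADE→BC and equate their BC entries.
Row 2 is now all distinguished symbols — the join is lossless.

Yes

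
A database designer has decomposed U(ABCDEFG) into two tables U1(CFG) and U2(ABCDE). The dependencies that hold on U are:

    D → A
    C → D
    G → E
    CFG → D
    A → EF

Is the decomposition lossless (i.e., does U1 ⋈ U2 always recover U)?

Common attributes: U1 ∩ U2 = {C}.
Closure of {C}: C → D applies, adding D; D → A applies, adding A; A → EF applies, adding EF. So (C)⁺ = {ACDEF}.
The closure contains neither all of U1 = {CFG} nor all of U2 = {ABCDE}, so the common attributes are not a superkey of either fragment. The join is lossy.

No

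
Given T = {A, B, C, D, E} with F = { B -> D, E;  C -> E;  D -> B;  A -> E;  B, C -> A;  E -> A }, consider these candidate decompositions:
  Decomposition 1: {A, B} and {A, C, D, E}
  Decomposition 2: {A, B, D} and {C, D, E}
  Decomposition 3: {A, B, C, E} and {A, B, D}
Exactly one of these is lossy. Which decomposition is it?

Decomposition 1

Decomposition 1: common = {A}, closure = {A, E} → lossy.
Decomposition 2: common = {D}, closure = {A, B, D, E} → lossless.
Decomposition 3: common = {A, B}, closure = {A, B, D, E} → lossless.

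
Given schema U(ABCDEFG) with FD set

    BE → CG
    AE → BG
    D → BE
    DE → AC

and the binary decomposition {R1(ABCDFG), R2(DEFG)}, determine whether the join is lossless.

Yes

Common attributes: R1 ∩ R2 = {DFG}.
Closure of {DFG}: D → BE applies, adding BE; DE → AC applies, adding AC. So (DFG)⁺ = {ABCDEFG}.
This closure contains every attribute of R1, so R1 ∩ R2 → R1. The join is lossless.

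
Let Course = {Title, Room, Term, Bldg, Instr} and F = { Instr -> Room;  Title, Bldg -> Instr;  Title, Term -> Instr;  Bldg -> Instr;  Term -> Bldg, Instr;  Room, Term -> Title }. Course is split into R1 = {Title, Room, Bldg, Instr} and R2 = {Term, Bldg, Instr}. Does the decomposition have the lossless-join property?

No

Common attributes: R1 ∩ R2 = {Bldg, Instr}.
Closure of {Bldg, Instr}: Instr → Room applies, adding Room. So (Bldg, Instr)⁺ = {Room, Bldg, Instr}.
The closure contains neither all of R1 = {Title, Room, Bldg, Instr} nor all of R2 = {Term, Bldg, Instr}, so the common attributes are not a superkey of either fragment. The join is lossy.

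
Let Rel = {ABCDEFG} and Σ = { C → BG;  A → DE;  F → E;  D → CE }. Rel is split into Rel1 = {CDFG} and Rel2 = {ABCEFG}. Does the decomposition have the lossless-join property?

Common attributes: Rel1 ∩ Rel2 = {CFG}.
Closure of {CFG}: C → BG applies, adding B; F → E applies, adding E. So (CFG)⁺ = {BCEFG}.
The closure contains neither all of Rel1 = {CDFG} nor all of Rel2 = {ABCEFG}, so the common attributes are not a superkey of either fragment. The join is lossy.

No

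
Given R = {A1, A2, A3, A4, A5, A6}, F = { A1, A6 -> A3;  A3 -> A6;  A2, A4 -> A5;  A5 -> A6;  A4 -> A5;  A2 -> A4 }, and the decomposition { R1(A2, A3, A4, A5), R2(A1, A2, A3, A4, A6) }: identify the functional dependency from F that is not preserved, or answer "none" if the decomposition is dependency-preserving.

A5 -> A6

Check A5 → A6: no single fragment contains all of {A5, A6}, and the restricted closure of {A5} across the fragments never reaches {A6}.
A1, A6 → A3 is preserved.
A3 → A6 is preserved.
A2, A4 → A5 is preserved.
A4 → A5 is preserved.
A2 → A4 is preserved.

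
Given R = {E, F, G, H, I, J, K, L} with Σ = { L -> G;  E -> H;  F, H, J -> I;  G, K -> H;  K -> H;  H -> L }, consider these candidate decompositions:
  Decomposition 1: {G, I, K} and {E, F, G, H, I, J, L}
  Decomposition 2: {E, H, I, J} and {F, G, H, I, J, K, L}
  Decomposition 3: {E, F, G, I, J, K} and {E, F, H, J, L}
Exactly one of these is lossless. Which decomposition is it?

Decomposition 1: common = {G, I}, closure = {G, I} → lossy.
Decomposition 2: common = {H, I, J}, closure = {G, H, I, J, L} → lossy.
Decomposition 3: common = {E, F, J}, closure = {E, F, G, H, I, J, L} → lossless.

Decomposition 3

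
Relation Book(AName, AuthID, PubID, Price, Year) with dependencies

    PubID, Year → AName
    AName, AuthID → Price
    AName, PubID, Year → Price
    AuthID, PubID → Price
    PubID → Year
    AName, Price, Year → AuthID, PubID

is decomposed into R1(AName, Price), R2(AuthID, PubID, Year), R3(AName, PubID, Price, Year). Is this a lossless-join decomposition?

Chase test. Columns are AName, AuthID, PubID, Price, Year; row i has aⱼ where attribute j ∈ Ri, else bᵢⱼ.
Initial tableau (one row per fragment):
  row 1: a1 b12 b13 a4 b15
  row 2: b21 a2 a3 b24 a5
  row 3: a1 b32 a3 a4 a5
Rows 2 and 3 agree on PubID, Year; apply PubID, Year→AName and equate their AName entries.
Rows 2 and 3 agree on AName, PubID, Year; apply AName, PubID, Year→Price and equate their Price entries.
Rows 2 and 3 agree on AName, Price, Year; apply AName, Price, Year→AuthID, PubID and equate their AuthID, PubID entries.
Row 2 is now all distinguished symbols — the join is lossless.

Yes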